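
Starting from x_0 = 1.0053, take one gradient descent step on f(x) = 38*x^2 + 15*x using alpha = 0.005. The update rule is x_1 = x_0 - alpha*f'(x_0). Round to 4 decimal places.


We compute the gradient at x_0 and apply the update.
f'(x) = 76*x + 15
f'(1.0053) = 76*1.0053 + 15 = 91.4028
x_1 = 1.0053 - 0.005*91.4028 = 0.5483


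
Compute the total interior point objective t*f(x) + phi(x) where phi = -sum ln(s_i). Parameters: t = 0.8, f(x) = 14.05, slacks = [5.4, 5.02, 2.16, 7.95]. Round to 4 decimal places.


Step 1: Compute log-barrier.
ln values: [1.6864, 1.6134, 0.7701, 2.0732]
phi = -(1.6864 + 1.6134 + 0.7701 + 2.0732) = -6.1431
Step 2: Compute augmented objective.
t*f(x) = 0.8*14.05 = 11.24
Total = 11.24 - 6.1431 = 5.0969


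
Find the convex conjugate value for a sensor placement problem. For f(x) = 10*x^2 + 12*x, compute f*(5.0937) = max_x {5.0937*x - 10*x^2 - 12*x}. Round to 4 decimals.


f*(y) = sup_x {y*x - a*x^2 - b*x} = sup_x {(y-b)*x - a*x^2}
FOC: (y - b) - 2a*x = 0 => x* = (y - b)/(2a)
x* = (5.0937 - 12)/(2*10) = -0.3453
f*(5.0937) = (y-b)^2/(4a) = (5.0937 - 12)^2/(4*10)
= 47.697/40 = 1.1924


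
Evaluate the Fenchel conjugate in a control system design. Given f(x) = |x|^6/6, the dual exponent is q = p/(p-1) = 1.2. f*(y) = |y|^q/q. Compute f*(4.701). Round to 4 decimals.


The conjugate exponent q satisfies 1/p + 1/q = 1.
p = 6, so q = 6/(6 - 1) = 1.2
|y|^q = 4.701^1.2 = 6.4066
f*(4.701) = 6.4066 / 1.2 = 5.3388


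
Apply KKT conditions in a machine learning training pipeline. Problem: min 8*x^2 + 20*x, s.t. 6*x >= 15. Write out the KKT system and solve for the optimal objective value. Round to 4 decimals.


Step 1: Try lambda = 0 (constraint inactive).
x_unc = -20/(2*8) = -1.25
Check: 6*-1.25 = -7.5 < 15 -- violated!
Step 2: Constraint must be active: 6*x = 15
x* = 15/6 = 2.5
lambda = (2*8*2.5 + 20)/6 = 10.0
Step 3: Compute optimal value.
f(x*) = 8*2.5^2 + 20*2.5 = 100.0


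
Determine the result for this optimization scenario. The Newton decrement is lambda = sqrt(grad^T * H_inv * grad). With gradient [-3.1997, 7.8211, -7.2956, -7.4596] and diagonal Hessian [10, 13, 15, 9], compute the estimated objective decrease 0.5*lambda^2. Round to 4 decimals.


Step 1: H is diagonal, so H^(-1) * g = [-0.32, 0.6016, -0.4864, -0.8288].
Step 2: g^T H^(-1) g = sum_i g_i^2 / H_ii
  = (-3.1997)^2/10 + (7.8211)^2/13 + (-7.2956)^2/15 + (-7.4596)^2/9
  = 1.0238 + 4.7054 + 3.5484 + 6.1828 = 15.4604
Step 3: Objective decrease = 0.5 * g^T H^(-1) g = 7.7302


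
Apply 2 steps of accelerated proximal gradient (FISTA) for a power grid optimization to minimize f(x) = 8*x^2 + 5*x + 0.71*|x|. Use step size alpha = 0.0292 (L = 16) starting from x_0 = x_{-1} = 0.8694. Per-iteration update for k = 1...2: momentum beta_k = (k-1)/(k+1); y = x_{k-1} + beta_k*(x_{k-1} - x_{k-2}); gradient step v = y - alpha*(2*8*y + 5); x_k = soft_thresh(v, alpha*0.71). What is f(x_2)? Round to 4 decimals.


FISTA on f(x) = 8*x^2 + 5*x + 0.71*|x|
L = 16, alpha = 0.0292
Iteration 1: beta = 0.0, y = 0.8694 + 0.0*(0.8694 - 0.8694) = 0.8694
  grad(y) = 18.9104, v = y - alpha*grad = 0.3172
  prox(v) = soft_thresh(0.3172, 0.0207) = 0.2965
Iteration 2: beta = 0.3333, y = 0.2965 + 0.3333*(0.2965 - 0.8694) = 0.1055
  grad(y) = 6.6882, v = y - alpha*grad = -0.0898
  prox(v) = soft_thresh(-0.0898, 0.0207) = -0.0691
f(x_2) = 8*(-0.0691)^2 + 5*(-0.0691) + 0.71*|-0.0691| = -0.2581


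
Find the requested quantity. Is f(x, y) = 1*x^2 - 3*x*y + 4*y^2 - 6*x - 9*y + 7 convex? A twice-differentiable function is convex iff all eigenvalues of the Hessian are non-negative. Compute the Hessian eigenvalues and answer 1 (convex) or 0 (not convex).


The Hessian of f(x,y) = 1*x^2 - 3*x*y + 4*y^2 - 6*x - 9*y + 7 is:
H = [[2, -3], [-3, 8]]
Trace = 2 + 8 = 10
Determinant = 2*8 - (-3)^2 = 7
Discriminant = (10)^2 - 4*7 = 72.0
Eigenvalues: lambda_1 = 0.7574, lambda_2 = 9.2426
The function is convex.

1


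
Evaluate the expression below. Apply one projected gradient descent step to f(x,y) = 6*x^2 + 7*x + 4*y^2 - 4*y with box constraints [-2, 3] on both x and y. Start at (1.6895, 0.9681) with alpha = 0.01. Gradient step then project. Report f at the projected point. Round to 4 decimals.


Step 1: Compute gradient at (1.6895, 0.9681).
grad_x = 2*6*1.6895 + 7 = 27.274
grad_y = 2*4*0.9681 - 4 = 3.7448
Step 2: Gradient step.
x_raw = 1.6895 - 0.01*27.274 = 1.4168
y_raw = 0.9681 - 0.01*3.7448 = 0.9307
Step 3: Project onto [-2, 3].
x_proj = clip(1.4168) = 1.4168
y_proj = clip(0.9307) = 0.9307
Step 4: Evaluate f.
f(1.4168, 0.9307) = 21.7024


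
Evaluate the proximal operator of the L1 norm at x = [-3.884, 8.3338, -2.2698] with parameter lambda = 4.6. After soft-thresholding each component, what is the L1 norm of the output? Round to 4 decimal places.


Soft-thresholding with lambda = 4.6:
prox(-3.884) = sign(-3.884)*max(|-3.884| - 4.6, 0) = 0.0
prox(8.3338) = sign(8.3338)*max(|8.3338| - 4.6, 0) = 3.7338
prox(-2.2698) = sign(-2.2698)*max(|-2.2698| - 4.6, 0) = 0.0
prox(x) = [0.0, 3.7338, 0.0]
||prox(x)||_1 = 0.0 + 3.7338 + 0.0 = 3.7338


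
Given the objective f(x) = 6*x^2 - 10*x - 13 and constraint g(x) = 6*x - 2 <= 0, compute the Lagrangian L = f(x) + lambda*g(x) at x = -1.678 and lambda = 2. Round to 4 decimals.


Step 1: Evaluate f(x).
f(-1.678) = 6*(-1.678)^2 - 10*(-1.678) - 13 = 20.6741
Step 2: Evaluate g(x).
g(-1.678) = 6*-1.678 - 2 = -12.068
Step 3: Compute Lagrangian.
L = 20.6741 + 2*-12.068 = -3.4619


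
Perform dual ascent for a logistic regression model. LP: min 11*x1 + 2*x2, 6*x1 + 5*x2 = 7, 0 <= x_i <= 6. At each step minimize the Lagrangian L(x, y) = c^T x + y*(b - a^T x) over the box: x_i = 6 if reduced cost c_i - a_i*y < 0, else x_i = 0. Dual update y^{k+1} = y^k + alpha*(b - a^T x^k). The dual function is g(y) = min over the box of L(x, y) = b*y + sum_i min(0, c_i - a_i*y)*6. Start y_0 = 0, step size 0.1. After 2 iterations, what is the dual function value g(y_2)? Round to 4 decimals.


Dual ascent for LP: min 11*x1 + 2*x2, 6*x1 + 5*x2 = 7, 0 <= x_i <= 6
Step 1: y^k = 0.0, reduced costs: (11.0, 2.0)
  x^k = (0.0, 0.0), subgradient = b - a^T x = 7.0
  y^{k+1} = 0.0 + 0.1*7.0 = 0.7
Step 2: y^k = 0.7, reduced costs: (6.8, -1.5)
  x^k = (0.0, 6.0), subgradient = b - a^T x = -23.0
  y^{k+1} = 0.7 + 0.1*-23.0 = -1.6
Dual objective at y_2 = -1.6: reduced costs (20.6, 10.0), box minimizer x = (0.0, 0.0)
g(y_2) = b*y + (c1 - a1*y)*x1 + (c2 - a2*y)*x2 = 7*(-1.6) + 20.6*0.0 + 10.0*0.0 = -11.2 + 0.0 + 0.0 = -11.2


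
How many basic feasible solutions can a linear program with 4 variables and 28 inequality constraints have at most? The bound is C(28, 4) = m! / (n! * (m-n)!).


Each vertex corresponds to some choice of n active constraints out of m, so the number of vertices is at most C(m, n) = m! / (n!(m-n)!).
m = 28, n = 4
Numerator: 28 * 27 * 26 * 25
Denominator: 4! = 24
C(28, 4) = 20475


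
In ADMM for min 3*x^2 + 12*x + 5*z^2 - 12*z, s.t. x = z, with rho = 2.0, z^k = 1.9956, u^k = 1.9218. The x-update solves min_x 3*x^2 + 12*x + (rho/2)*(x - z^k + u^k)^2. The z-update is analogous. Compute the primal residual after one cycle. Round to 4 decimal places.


ADMM iteration with rho = 2.0, z^k = 1.9956, u^k = 1.9218
Step 1: x-update.
Minimize 3*x^2 + 12*x + (2.0/2)*(x - 1.9956 + 1.9218)^2
FOC: (2*3 + 2.0)*x = -12 + 2.0*(1.9956 - 1.9218)
x^{k+1} = -1.4816
Step 2: z-update.
Minimize 5*z^2 - 12*z + (2.0/2)*(-1.4816 - z + 1.9218)^2
FOC: (2*5 + 2.0)*z = 12 + 2.0*(-1.4816 + 1.9218)
z^{k+1} = 1.0734
Step 3: u-update.
u^{k+1} = 1.9218 - 1.4816 - 1.0734 = -0.6331
Step 4: Primal residual = |-1.4816 - 1.0734| = 2.5549


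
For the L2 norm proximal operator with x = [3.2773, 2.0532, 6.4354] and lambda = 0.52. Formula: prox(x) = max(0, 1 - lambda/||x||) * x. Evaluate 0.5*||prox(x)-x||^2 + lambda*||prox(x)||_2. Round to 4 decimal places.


Step 1: Compute ||x||.
||x|| = 7.508
Step 2: Compute scaling factor.
scale = max(0, 1 - 0.52/7.508) = 0.9307
Step 3: prox(x) = [3.0503, 1.911, 5.9897]
||prox(x)|| = 6.988
Step 4: Proximal objective.
0.5*||prox-x||^2 = 0.1352
lambda*||prox|| = 3.6338
Total = 3.769


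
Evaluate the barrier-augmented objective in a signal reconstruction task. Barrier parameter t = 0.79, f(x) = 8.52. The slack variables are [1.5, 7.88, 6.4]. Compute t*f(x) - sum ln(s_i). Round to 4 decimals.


Step 1: Compute log-barrier.
ln values: [0.4055, 2.0643, 1.8563]
phi = -(0.4055 + 2.0643 + 1.8563) = -4.3261
Step 2: Compute augmented objective.
t*f(x) = 0.79*8.52 = 6.7308
Total = 6.7308 - 4.3261 = 2.4047


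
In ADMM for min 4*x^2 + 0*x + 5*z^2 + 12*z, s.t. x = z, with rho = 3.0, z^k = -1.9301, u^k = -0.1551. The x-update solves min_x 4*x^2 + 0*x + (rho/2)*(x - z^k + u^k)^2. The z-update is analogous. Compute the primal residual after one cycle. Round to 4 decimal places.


ADMM iteration with rho = 3.0, z^k = -1.9301, u^k = -0.1551
Step 1: x-update.
Minimize 4*x^2 + 0*x + (3.0/2)*(x + 1.9301 - 0.1551)^2
FOC: (2*4 + 3.0)*x = 0 + 3.0*(-1.9301 + 0.1551)
x^{k+1} = -0.4841
Step 2: z-update.
Minimize 5*z^2 + 12*z + (3.0/2)*(-0.4841 - z - 0.1551)^2
FOC: (2*5 + 3.0)*z = -12 + 3.0*(-0.4841 - 0.1551)
z^{k+1} = -1.0706
Step 3: u-update.
u^{k+1} = -0.1551 - 0.4841 + 1.0706 = 0.4314
Step 4: Primal residual = |-0.4841 + 1.0706| = 0.5865


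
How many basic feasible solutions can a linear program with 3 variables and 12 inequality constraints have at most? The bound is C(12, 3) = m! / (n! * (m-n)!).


Each vertex corresponds to some choice of n active constraints out of m, so the number of vertices is at most C(m, n) = m! / (n!(m-n)!).
m = 12, n = 3
Numerator: 12 * 11 * 10
Denominator: 3! = 6
C(12, 3) = 220


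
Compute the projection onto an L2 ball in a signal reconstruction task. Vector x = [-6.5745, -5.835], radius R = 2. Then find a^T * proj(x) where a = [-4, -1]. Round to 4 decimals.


Step 1: Compute ||x|| (intermediates to 6 decimals).
||x|| = sqrt((-6.5745)^2 + (-5.835)^2) = 8.790408
Step 2: Project.
Since ||x|| > R, scale = R/||x|| = 2/8.790408 = 0.227521, proj(x) = scale * x
proj(x) = [-1.495837, -1.327585]
Step 3: Dot product.
a^T * proj(x) = -4*(-1.495837) - 1*(-1.327585) = 7.3109


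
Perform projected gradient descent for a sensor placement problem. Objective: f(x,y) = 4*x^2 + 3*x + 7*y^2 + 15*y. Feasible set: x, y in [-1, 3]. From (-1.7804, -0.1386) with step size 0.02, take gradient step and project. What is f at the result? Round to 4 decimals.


Step 1: Compute gradient at (-1.7804, -0.1386).
grad_x = 2*4*-1.7804 + 3 = -11.2432
grad_y = 2*7*-0.1386 + 15 = 13.0596
Step 2: Gradient step.
x_raw = -1.7804 - 0.02*-11.2432 = -1.5555
y_raw = -0.1386 - 0.02*13.0596 = -0.3998
Step 3: Project onto [-1, 3].
x_proj = clip(-1.5555) = -1.0
y_proj = clip(-0.3998) = -0.3998
Step 4: Evaluate f.
f(-1.0, -0.3998) = -3.878


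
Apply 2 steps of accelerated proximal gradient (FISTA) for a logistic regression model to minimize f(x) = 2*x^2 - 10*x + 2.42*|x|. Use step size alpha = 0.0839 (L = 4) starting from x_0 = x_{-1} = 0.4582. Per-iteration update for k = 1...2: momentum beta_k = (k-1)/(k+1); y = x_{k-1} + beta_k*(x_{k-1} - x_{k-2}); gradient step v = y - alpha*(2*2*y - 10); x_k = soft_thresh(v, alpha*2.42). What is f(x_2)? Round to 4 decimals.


FISTA on f(x) = 2*x^2 - 10*x + 2.42*|x|
L = 4, alpha = 0.0839
Iteration 1: beta = 0.0, y = 0.4582 + 0.0*(0.4582 - 0.4582) = 0.4582
  grad(y) = -8.1672, v = y - alpha*grad = 1.1434
  prox(v) = soft_thresh(1.1434, 0.203) = 0.9404
Iteration 2: beta = 0.3333, y = 0.9404 + 0.3333*(0.9404 - 0.4582) = 1.1011
  grad(y) = -5.5955, v = y - alpha*grad = 1.5706
  prox(v) = soft_thresh(1.5706, 0.203) = 1.3675
f(x_2) = 2*1.3675^2 - 10*1.3675 + 2.42*|1.3675| = -6.6256


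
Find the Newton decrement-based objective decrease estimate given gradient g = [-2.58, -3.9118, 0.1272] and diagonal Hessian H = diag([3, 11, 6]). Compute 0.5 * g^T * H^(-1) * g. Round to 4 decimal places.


Step 1: H is diagonal, so H^(-1) * g = [-0.86, -0.3556, 0.0212].
Step 2: g^T H^(-1) g = sum_i g_i^2 / H_ii
  = (-2.58)^2/3 + (-3.9118)^2/11 + (0.1272)^2/6
  = 2.2188 + 1.3911 + 0.0027 = 3.6126
Step 3: Objective decrease = 0.5 * g^T H^(-1) g = 1.8063


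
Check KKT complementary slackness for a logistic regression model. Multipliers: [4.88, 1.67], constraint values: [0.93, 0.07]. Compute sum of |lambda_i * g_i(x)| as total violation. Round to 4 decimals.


KKT complementary slackness check:
lambda_1 * g_1 = 4.88 * 0.93 = 4.5384
lambda_2 * g_2 = 1.67 * 0.07 = 0.1169
Total violation = 4.5384 + 0.1169 = 4.6553


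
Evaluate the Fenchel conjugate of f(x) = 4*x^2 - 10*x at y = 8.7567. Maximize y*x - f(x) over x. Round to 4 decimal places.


f*(y) = sup_x {y*x - a*x^2 - b*x} = sup_x {(y-b)*x - a*x^2}
FOC: (y - b) - 2a*x = 0 => x* = (y - b)/(2a)
x* = (8.7567 + 10)/(2*4) = 2.3446
f*(8.7567) = (y-b)^2/(4a) = (8.7567 + 10)^2/(4*4)
= 351.8138/16 = 21.9884


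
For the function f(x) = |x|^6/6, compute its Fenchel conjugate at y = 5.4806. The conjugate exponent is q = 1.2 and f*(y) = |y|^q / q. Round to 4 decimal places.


The conjugate exponent q satisfies 1/p + 1/q = 1.
p = 6, so q = 6/(6 - 1) = 1.2
|y|^q = 5.4806^1.2 = 7.7018
f*(5.4806) = 7.7018 / 1.2 = 6.4182


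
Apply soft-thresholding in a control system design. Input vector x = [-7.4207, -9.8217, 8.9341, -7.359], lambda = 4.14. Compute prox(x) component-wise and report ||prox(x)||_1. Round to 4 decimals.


Soft-thresholding with lambda = 4.14:
prox(-7.4207) = sign(-7.4207)*max(|-7.4207| - 4.14, 0) = -3.2807
prox(-9.8217) = sign(-9.8217)*max(|-9.8217| - 4.14, 0) = -5.6817
prox(8.9341) = sign(8.9341)*max(|8.9341| - 4.14, 0) = 4.7941
prox(-7.359) = sign(-7.359)*max(|-7.359| - 4.14, 0) = -3.219
prox(x) = [-3.2807, -5.6817, 4.7941, -3.219]
||prox(x)||_1 = 3.2807 + 5.6817 + 4.7941 + 3.219 = 16.9755


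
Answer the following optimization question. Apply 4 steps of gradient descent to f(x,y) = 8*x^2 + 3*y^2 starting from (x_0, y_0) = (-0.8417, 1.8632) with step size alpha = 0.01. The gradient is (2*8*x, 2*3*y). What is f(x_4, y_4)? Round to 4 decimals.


Gradient descent on f(x,y) = 8*x^2 + 3*y^2.
Starting point: (-0.8417, 1.8632), alpha = 0.01
Step 1: grad_x = 2*8*-0.8417 = -13.4672, grad_y = 2*3*1.8632 = 11.1792
  x_1 = -0.8417 - 0.01*-13.4672 = -0.707
  y_1 = 1.8632 - 0.01*11.1792 = 1.7514
Step 2: grad_x = 2*8*-0.707 = -11.3124, grad_y = 2*3*1.7514 = 10.5084
  x_2 = -0.707 - 0.01*-11.3124 = -0.5939
  y_2 = 1.7514 - 0.01*10.5084 = 1.6463
Step 3: grad_x = 2*8*-0.5939 = -9.5025, grad_y = 2*3*1.6463 = 9.8779
  x_3 = -0.5939 - 0.01*-9.5025 = -0.4989
  y_3 = 1.6463 - 0.01*9.8779 = 1.5475
Step 4: grad_x = 2*8*-0.4989 = -7.9821, grad_y = 2*3*1.5475 = 9.2853
  x_4 = -0.4989 - 0.01*-7.9821 = -0.4191
  y_4 = 1.5475 - 0.01*9.2853 = 1.4547
f(-0.4191, 1.4547) = 8*(-0.4191)^2 + 3*1.4547^2 = 7.7533


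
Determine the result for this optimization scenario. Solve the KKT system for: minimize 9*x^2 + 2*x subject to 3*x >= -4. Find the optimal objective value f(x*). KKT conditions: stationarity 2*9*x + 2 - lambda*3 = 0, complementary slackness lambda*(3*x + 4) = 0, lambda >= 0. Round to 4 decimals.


Step 1: Try lambda = 0 (constraint inactive).
Stationarity: 2*9*x + 2 = 0
x* = -2/(2*9) = -1/9 = -0.1111 (rounded; the exact value -1/9 is used below)
Check constraint: 3*-0.1111 = -0.3333 >= -4 -- satisfied.
Step 2: Compute optimal value.
f(x*) = 9*(-1/9)^2 + 2*(-1/9) = -0.1111


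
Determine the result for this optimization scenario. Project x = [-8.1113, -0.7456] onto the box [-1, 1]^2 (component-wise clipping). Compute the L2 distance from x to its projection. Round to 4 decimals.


Project each component onto [-1, 1].
clip(-8.1113) = -1.0, clip(-0.7456) = -0.7456
Projection = [-1.0, -0.7456]
Squared diffs: [50.5706, 0.0]
Distance = sqrt(50.5706) = 7.1113


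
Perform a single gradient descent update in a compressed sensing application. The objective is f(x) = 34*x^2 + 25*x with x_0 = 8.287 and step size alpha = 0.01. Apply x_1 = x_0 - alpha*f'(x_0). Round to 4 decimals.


We compute the gradient at x_0 and apply the update.
f'(x) = 68*x + 25
f'(8.287) = 68*8.287 + 25 = 588.516
x_1 = 8.287 - 0.01*588.516 = 2.4018


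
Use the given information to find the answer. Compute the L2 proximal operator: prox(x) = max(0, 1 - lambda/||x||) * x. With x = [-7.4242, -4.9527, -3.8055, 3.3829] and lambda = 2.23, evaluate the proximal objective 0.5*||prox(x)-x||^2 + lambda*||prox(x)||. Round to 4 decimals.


Step 1: Compute ||x||.
||x|| = 10.2749
Step 2: Compute scaling factor.
scale = max(0, 1 - 2.23/10.2749) = 0.783
Step 3: prox(x) = [-5.8129, -3.8778, -2.9796, 2.6487]
||prox(x)|| = 8.0449
Step 4: Proximal objective.
0.5*||prox-x||^2 = 2.4865
lambda*||prox|| = 17.9401
Total = 20.4266


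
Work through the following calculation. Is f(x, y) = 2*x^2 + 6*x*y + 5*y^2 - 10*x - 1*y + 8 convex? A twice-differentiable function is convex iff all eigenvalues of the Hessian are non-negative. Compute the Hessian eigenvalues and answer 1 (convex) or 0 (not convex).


The Hessian of f(x,y) = 2*x^2 + 6*x*y + 5*y^2 - 10*x - 1*y + 8 is:
H = [[4, 6], [6, 10]]
Trace = 4 + 10 = 14
Determinant = 4*10 - (6)^2 = 4
Discriminant = (14)^2 - 4*4 = 180.0
Eigenvalues: lambda_1 = 0.2918, lambda_2 = 13.7082
The function is convex.

1


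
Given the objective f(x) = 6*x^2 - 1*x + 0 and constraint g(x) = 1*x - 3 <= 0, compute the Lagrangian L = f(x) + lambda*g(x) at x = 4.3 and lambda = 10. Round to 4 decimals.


Step 1: Evaluate f(x).
f(4.3) = 6*4.3^2 - 1*4.3 + 0 = 106.64
Step 2: Evaluate g(x).
g(4.3) = 1*4.3 - 3 = 1.3
Step 3: Compute Lagrangian.
L = 106.64 + 10*1.3 = 119.64


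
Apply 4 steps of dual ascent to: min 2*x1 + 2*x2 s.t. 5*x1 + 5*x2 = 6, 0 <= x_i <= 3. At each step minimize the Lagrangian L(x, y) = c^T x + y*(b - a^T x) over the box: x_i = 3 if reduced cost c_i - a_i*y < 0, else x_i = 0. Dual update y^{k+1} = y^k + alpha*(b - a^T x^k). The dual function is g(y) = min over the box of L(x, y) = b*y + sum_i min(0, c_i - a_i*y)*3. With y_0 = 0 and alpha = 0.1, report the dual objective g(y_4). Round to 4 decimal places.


Dual ascent for LP: min 2*x1 + 2*x2, 5*x1 + 5*x2 = 6, 0 <= x_i <= 3
Step 1: y^k = 0.0, reduced costs: (2.0, 2.0)
  x^k = (0.0, 0.0), subgradient = b - a^T x = 6.0
  y^{k+1} = 0.0 + 0.1*6.0 = 0.6
Step 2: y^k = 0.6, reduced costs: (-1.0, -1.0)
  x^k = (3.0, 3.0), subgradient = b - a^T x = -24.0
  y^{k+1} = 0.6 + 0.1*-24.0 = -1.8
Step 3: y^k = -1.8, reduced costs: (11.0, 11.0)
  x^k = (0.0, 0.0), subgradient = b - a^T x = 6.0
  y^{k+1} = -1.8 + 0.1*6.0 = -1.2
Step 4: y^k = -1.2, reduced costs: (8.0, 8.0)
  x^k = (0.0, 0.0), subgradient = b - a^T x = 6.0
  y^{k+1} = -1.2 + 0.1*6.0 = -0.6
Dual objective at y_4 = -0.6: reduced costs (5.0, 5.0), box minimizer x = (0.0, 0.0)
g(y_4) = b*y + (c1 - a1*y)*x1 + (c2 - a2*y)*x2 = 6*(-0.6) + 5.0*0.0 + 5.0*0.0 = -3.6 + 0.0 + 0.0 = -3.6


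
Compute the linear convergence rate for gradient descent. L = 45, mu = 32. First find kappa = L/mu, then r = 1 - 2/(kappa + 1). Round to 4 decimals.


Step 1: Compute the condition number.
kappa = L/mu = 45/32 = 1.4063
Step 2: Compute the convergence rate.
r = 1 - 2/(kappa + 1) = 1 - 2*mu/(L + mu) = (L - mu)/(L + mu) = 13/77 = 0.1688


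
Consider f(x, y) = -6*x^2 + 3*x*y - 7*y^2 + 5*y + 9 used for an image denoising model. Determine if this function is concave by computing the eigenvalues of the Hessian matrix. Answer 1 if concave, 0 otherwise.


The Hessian of f(x,y) = -6*x^2 + 3*x*y - 7*y^2 + 5*y + 9 is:
H = [[-12, 3], [3, -14]]
Trace = -12 - 14 = -26
Determinant = -12*-14 - (3)^2 = 159
Discriminant = (-26)^2 - 4*159 = 40.0
Eigenvalues: lambda_1 = -16.1623, lambda_2 = -9.8377
The function is concave.

1


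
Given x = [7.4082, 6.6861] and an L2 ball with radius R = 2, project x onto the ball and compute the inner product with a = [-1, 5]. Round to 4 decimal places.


Step 1: Compute ||x|| (intermediates to 6 decimals).
||x|| = sqrt(7.4082^2 + 6.6861^2) = 9.979246
Step 2: Project.
Since ||x|| > R, scale = R/||x|| = 2/9.979246 = 0.200416, proj(x) = scale * x
proj(x) = [1.484722, 1.340001]
Step 3: Dot product.
a^T * proj(x) = -1*1.484722 + 5*1.340001 = 5.2153


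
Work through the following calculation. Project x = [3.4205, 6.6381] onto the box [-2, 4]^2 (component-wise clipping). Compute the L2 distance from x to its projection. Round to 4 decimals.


Project each component onto [-2, 4].
clip(3.4205) = 3.4205, clip(6.6381) = 4.0
Projection = [3.4205, 4.0]
Squared diffs: [0.0, 6.9596]
Distance = sqrt(6.9596) = 2.6381


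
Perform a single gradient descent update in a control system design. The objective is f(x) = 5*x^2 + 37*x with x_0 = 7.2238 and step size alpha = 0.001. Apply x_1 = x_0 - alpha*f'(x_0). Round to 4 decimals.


We compute the gradient at x_0 and apply the update.
f'(x) = 10*x + 37
f'(7.2238) = 10*7.2238 + 37 = 109.238
x_1 = 7.2238 - 0.001*109.238 = 7.1146


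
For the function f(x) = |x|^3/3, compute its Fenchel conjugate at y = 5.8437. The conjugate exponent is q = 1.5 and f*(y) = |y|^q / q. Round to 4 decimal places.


The conjugate exponent q satisfies 1/p + 1/q = 1.
p = 3, so q = 3/(3 - 1) = 1.5
|y|^q = 5.8437^1.5 = 14.1264
f*(5.8437) = 14.1264 / 1.5 = 9.4176


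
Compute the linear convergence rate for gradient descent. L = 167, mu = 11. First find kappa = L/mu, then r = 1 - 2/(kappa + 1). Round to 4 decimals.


Step 1: Compute the condition number.
kappa = L/mu = 167/11 = 15.1818
Step 2: Compute the convergence rate.
r = 1 - 2/(kappa + 1) = 1 - 2*mu/(L + mu) = (L - mu)/(L + mu) = 156/178 = 0.8764


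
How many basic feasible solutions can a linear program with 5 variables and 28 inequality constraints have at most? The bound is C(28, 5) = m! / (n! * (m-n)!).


Each vertex corresponds to some choice of n active constraints out of m, so the number of vertices is at most C(m, n) = m! / (n!(m-n)!).
m = 28, n = 5
Numerator: 28 * 27 * 26 * 25 * 24
Denominator: 5! = 120
C(28, 5) = 98280


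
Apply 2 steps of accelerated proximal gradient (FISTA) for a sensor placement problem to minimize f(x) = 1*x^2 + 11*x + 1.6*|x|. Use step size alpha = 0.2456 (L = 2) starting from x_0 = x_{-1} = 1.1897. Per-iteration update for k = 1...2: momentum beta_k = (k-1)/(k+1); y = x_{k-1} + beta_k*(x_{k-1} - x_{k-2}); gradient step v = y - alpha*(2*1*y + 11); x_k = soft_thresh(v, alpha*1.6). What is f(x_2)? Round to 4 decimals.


FISTA on f(x) = 1*x^2 + 11*x + 1.6*|x|
L = 2, alpha = 0.2456
Iteration 1: beta = 0.0, y = 1.1897 + 0.0*(1.1897 - 1.1897) = 1.1897
  grad(y) = 13.3794, v = y - alpha*grad = -2.0963
  prox(v) = soft_thresh(-2.0963, 0.393) = -1.7033
Iteration 2: beta = 0.3333, y = -1.7033 + 0.3333*(-1.7033 - 1.1897) = -2.6677
  grad(y) = 5.6647, v = y - alpha*grad = -4.0589
  prox(v) = soft_thresh(-4.0589, 0.393) = -3.6659
f(x_2) = 1*(-3.6659)^2 + 11*(-3.6659) + 1.6*|-3.6659| = -21.0207


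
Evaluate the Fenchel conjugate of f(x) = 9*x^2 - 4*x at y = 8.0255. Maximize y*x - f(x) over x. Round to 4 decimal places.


f*(y) = sup_x {y*x - a*x^2 - b*x} = sup_x {(y-b)*x - a*x^2}
FOC: (y - b) - 2a*x = 0 => x* = (y - b)/(2a)
x* = (8.0255 + 4)/(2*9) = 0.6681
f*(8.0255) = (y-b)^2/(4a) = (8.0255 + 4)^2/(4*9)
= 144.6127/36 = 4.017


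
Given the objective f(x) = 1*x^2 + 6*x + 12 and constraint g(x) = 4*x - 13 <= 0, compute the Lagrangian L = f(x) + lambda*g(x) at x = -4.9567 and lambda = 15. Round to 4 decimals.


Step 1: Evaluate f(x).
f(-4.9567) = 1*(-4.9567)^2 + 6*(-4.9567) + 12 = 6.8287
Step 2: Evaluate g(x).
g(-4.9567) = 4*-4.9567 - 13 = -32.8268
Step 3: Compute Lagrangian.
L = 6.8287 + 15*-32.8268 = -485.5733


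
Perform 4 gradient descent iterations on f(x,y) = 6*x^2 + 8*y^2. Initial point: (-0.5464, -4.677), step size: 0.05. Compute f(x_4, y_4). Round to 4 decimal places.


Gradient descent on f(x,y) = 6*x^2 + 8*y^2.
Starting point: (-0.5464, -4.677), alpha = 0.05
Step 1: grad_x = 2*6*-0.5464 = -6.5568, grad_y = 2*8*-4.677 = -74.832
  x_1 = -0.5464 - 0.05*-6.5568 = -0.2186
  y_1 = -4.677 - 0.05*-74.832 = -0.9354
Step 2: grad_x = 2*6*-0.2186 = -2.6227, grad_y = 2*8*-0.9354 = -14.9664
  x_2 = -0.2186 - 0.05*-2.6227 = -0.0874
  y_2 = -0.9354 - 0.05*-14.9664 = -0.1871
Step 3: grad_x = 2*6*-0.0874 = -1.0491, grad_y = 2*8*-0.1871 = -2.9933
  x_3 = -0.0874 - 0.05*-1.0491 = -0.035
  y_3 = -0.1871 - 0.05*-2.9933 = -0.0374
Step 4: grad_x = 2*6*-0.035 = -0.4196, grad_y = 2*8*-0.0374 = -0.5987
  x_4 = -0.035 - 0.05*-0.4196 = -0.014
  y_4 = -0.0374 - 0.05*-0.5987 = -0.0075
f(-0.014, -0.0075) = 6*(-0.014)^2 + 8*(-0.0075)^2 = 0.0016


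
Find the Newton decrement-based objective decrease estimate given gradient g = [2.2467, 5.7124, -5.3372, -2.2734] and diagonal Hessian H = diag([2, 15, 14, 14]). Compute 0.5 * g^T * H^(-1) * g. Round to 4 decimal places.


Step 1: H is diagonal, so H^(-1) * g = [1.1234, 0.3808, -0.3812, -0.1624].
Step 2: g^T H^(-1) g = sum_i g_i^2 / H_ii
  = (2.2467)^2/2 + (5.7124)^2/15 + (-5.3372)^2/14 + (-2.2734)^2/14
  = 2.5238 + 2.1754 + 2.0347 + 0.3692 = 7.1031
Step 3: Objective decrease = 0.5 * g^T H^(-1) g = 3.5516


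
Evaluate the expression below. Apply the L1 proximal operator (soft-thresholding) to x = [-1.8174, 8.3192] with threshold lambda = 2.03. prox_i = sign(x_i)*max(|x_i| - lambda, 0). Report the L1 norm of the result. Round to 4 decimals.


Soft-thresholding with lambda = 2.03:
prox(-1.8174) = sign(-1.8174)*max(|-1.8174| - 2.03, 0) = 0.0
prox(8.3192) = sign(8.3192)*max(|8.3192| - 2.03, 0) = 6.2892
prox(x) = [0.0, 6.2892]
||prox(x)||_1 = 0.0 + 6.2892 = 6.2892


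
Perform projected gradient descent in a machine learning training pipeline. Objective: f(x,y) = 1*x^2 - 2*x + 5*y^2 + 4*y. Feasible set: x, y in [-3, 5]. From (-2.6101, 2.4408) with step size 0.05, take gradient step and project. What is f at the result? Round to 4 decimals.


Step 1: Compute gradient at (-2.6101, 2.4408).
grad_x = 2*1*-2.6101 - 2 = -7.2202
grad_y = 2*5*2.4408 + 4 = 28.408
Step 2: Gradient step.
x_raw = -2.6101 - 0.05*-7.2202 = -2.2491
y_raw = 2.4408 - 0.05*28.408 = 1.0204
Step 3: Project onto [-3, 5].
x_proj = clip(-2.2491) = -2.2491
y_proj = clip(1.0204) = 1.0204
Step 4: Evaluate f.
f(-2.2491, 1.0204) = 18.8443


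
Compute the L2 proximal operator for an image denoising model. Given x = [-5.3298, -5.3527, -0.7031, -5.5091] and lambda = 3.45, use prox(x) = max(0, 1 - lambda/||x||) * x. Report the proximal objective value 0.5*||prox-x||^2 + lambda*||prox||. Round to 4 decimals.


Step 1: Compute ||x||.
||x|| = 9.3756
Step 2: Compute scaling factor.
scale = max(0, 1 - 3.45/9.3756) = 0.632
Step 3: prox(x) = [-3.3686, -3.383, -0.4444, -3.4819]
||prox(x)|| = 5.9256
Step 4: Proximal objective.
0.5*||prox-x||^2 = 5.9513
lambda*||prox|| = 20.4433
Total = 26.3947


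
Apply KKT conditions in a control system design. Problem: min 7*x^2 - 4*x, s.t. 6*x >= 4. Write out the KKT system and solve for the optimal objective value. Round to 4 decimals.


Step 1: Try lambda = 0 (constraint inactive).
x_unc = 4/(2*7) = 0.2857
Check: 6*0.2857 = 1.7142 < 4 -- violated!
Step 2: Constraint must be active: 6*x = 4
x* = 4/6 = 2/3 = 0.6667 (rounded; the exact value 2/3 is used below)
lambda = (2*7*(2/3) - 4)/6 = 0.8889
Step 3: Compute optimal value.
f(x*) = 7*(2/3)^2 - 4*(2/3) = 0.4444


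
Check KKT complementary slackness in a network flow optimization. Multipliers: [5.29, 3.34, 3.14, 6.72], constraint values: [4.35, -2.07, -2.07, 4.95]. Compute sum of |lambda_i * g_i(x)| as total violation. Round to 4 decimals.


KKT complementary slackness check:
lambda_1 * g_1 = 5.29 * 4.35 = 23.0115
lambda_2 * g_2 = 3.34 * -2.07 = -6.9138
lambda_3 * g_3 = 3.14 * -2.07 = -6.4998
lambda_4 * g_4 = 6.72 * 4.95 = 33.264
Total violation = 23.0115 + 6.9138 + 6.4998 + 33.264 = 69.6891


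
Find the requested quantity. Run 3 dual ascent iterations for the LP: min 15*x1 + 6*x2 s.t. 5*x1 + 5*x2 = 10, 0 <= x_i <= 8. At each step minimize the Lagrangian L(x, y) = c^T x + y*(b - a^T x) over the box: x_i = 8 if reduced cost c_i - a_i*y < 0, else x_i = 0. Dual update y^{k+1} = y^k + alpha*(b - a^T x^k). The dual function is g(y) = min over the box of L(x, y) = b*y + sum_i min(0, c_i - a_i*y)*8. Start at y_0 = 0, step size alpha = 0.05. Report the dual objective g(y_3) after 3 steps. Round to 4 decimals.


Dual ascent for LP: min 15*x1 + 6*x2, 5*x1 + 5*x2 = 10, 0 <= x_i <= 8
Step 1: y^k = 0.0, reduced costs: (15.0, 6.0)
  x^k = (0.0, 0.0), subgradient = b - a^T x = 10.0
  y^{k+1} = 0.0 + 0.05*10.0 = 0.5
Step 2: y^k = 0.5, reduced costs: (12.5, 3.5)
  x^k = (0.0, 0.0), subgradient = b - a^T x = 10.0
  y^{k+1} = 0.5 + 0.05*10.0 = 1.0
Step 3: y^k = 1.0, reduced costs: (10.0, 1.0)
  x^k = (0.0, 0.0), subgradient = b - a^T x = 10.0
  y^{k+1} = 1.0 + 0.05*10.0 = 1.5
Dual objective at y_3 = 1.5: reduced costs (7.5, -1.5), box minimizer x = (0.0, 8.0)
g(y_3) = b*y + (c1 - a1*y)*x1 + (c2 - a2*y)*x2 = 10*1.5 + 7.5*0.0 + (-1.5)*8.0 = 15.0 + 0.0 - 12.0 = 3.0


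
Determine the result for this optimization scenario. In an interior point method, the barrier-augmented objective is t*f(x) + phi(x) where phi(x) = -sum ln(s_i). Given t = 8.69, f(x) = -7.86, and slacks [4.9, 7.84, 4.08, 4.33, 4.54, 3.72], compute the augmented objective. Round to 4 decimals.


Step 1: Compute log-barrier.
ln values: [1.5892, 2.0592, 1.4061, 1.4656, 1.5129, 1.3137]
phi = -(1.5892 + 2.0592 + 1.4061 + 1.4656 + 1.5129 + 1.3137) = -9.3468
Step 2: Compute augmented objective.
t*f(x) = 8.69*-7.86 = -68.3034
Total = -68.3034 - 9.3468 = -77.6502


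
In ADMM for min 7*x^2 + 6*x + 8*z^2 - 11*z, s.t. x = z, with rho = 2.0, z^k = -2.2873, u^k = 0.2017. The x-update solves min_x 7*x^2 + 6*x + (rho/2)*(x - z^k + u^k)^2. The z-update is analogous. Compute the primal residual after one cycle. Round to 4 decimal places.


ADMM iteration with rho = 2.0, z^k = -2.2873, u^k = 0.2017
Step 1: x-update.
Minimize 7*x^2 + 6*x + (2.0/2)*(x + 2.2873 + 0.2017)^2
FOC: (2*7 + 2.0)*x = -6 + 2.0*(-2.2873 - 0.2017)
x^{k+1} = -0.6861
Step 2: z-update.
Minimize 8*z^2 - 11*z + (2.0/2)*(-0.6861 - z + 0.2017)^2
FOC: (2*8 + 2.0)*z = 11 + 2.0*(-0.6861 + 0.2017)
z^{k+1} = 0.5573
Step 3: u-update.
u^{k+1} = 0.2017 - 0.6861 - 0.5573 = -1.0417
Step 4: Primal residual = |-0.6861 - 0.5573| = 1.2434


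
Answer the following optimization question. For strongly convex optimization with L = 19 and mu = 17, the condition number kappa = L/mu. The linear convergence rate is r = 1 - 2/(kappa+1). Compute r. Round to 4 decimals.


Step 1: Compute the condition number.
kappa = L/mu = 19/17 = 1.1176
Step 2: Compute the convergence rate.
r = 1 - 2/(kappa + 1) = 1 - 2*mu/(L + mu) = (L - mu)/(L + mu) = 2/36 = 0.0556


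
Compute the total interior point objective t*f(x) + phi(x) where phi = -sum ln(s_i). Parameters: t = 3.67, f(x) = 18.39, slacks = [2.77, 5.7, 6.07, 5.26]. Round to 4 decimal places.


Step 1: Compute log-barrier.
ln values: [1.0188, 1.7405, 1.8034, 1.6601]
phi = -(1.0188 + 1.7405 + 1.8034 + 1.6601) = -6.2228
Step 2: Compute augmented objective.
t*f(x) = 3.67*18.39 = 67.4913
Total = 67.4913 - 6.2228 = 61.2685


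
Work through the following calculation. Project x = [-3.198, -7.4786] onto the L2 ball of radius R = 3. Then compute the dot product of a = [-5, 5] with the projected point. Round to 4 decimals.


Step 1: Compute ||x|| (intermediates to 6 decimals).
||x|| = sqrt((-3.198)^2 + (-7.4786)^2) = 8.133675
Step 2: Project.
Since ||x|| > R, scale = R/||x|| = 3/8.133675 = 0.368837, proj(x) = scale * x
proj(x) = [-1.179541, -2.758384]
Step 3: Dot product.
a^T * proj(x) = -5*(-1.179541) + 5*(-2.758384) = -7.8942


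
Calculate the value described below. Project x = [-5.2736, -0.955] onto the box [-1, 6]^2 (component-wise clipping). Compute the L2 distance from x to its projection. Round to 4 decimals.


Project each component onto [-1, 6].
clip(-5.2736) = -1.0, clip(-0.955) = -0.955
Projection = [-1.0, -0.955]
Squared diffs: [18.2637, 0.0]
Distance = sqrt(18.2637) = 4.2736


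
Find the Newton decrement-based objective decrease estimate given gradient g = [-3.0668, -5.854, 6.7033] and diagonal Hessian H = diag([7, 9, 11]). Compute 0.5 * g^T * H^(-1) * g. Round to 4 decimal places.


Step 1: H is diagonal, so H^(-1) * g = [-0.4381, -0.6504, 0.6094].
Step 2: g^T H^(-1) g = sum_i g_i^2 / H_ii
  = (-3.0668)^2/7 + (-5.854)^2/9 + (6.7033)^2/11
  = 1.3436 + 3.8077 + 4.0849 = 9.2362
Step 3: Objective decrease = 0.5 * g^T H^(-1) g = 4.6181


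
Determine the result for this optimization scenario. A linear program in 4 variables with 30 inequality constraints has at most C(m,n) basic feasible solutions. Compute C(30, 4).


Each vertex corresponds to some choice of n active constraints out of m, so the number of vertices is at most C(m, n) = m! / (n!(m-n)!).
m = 30, n = 4
Numerator: 30 * 29 * 28 * 27
Denominator: 4! = 24
C(30, 4) = 27405


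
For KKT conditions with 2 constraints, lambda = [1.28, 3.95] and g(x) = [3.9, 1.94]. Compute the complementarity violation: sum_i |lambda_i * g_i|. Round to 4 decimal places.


KKT complementary slackness check:
lambda_1 * g_1 = 1.28 * 3.9 = 4.992
lambda_2 * g_2 = 3.95 * 1.94 = 7.663
Total violation = 4.992 + 7.663 = 12.655


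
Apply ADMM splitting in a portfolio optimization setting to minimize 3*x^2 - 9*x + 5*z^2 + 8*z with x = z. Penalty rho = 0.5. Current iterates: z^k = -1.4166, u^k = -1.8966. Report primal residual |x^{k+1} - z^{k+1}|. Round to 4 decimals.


ADMM iteration with rho = 0.5, z^k = -1.4166, u^k = -1.8966
Step 1: x-update.
Minimize 3*x^2 - 9*x + (0.5/2)*(x + 1.4166 - 1.8966)^2
FOC: (2*3 + 0.5)*x = 9 + 0.5*(-1.4166 + 1.8966)
x^{k+1} = 1.4215
Step 2: z-update.
Minimize 5*z^2 + 8*z + (0.5/2)*(1.4215 - z - 1.8966)^2
FOC: (2*5 + 0.5)*z = -8 + 0.5*(1.4215 - 1.8966)
z^{k+1} = -0.7845
Step 3: u-update.
u^{k+1} = -1.8966 + 1.4215 + 0.7845 = 0.3095
Step 4: Primal residual = |1.4215 + 0.7845| = 2.2061


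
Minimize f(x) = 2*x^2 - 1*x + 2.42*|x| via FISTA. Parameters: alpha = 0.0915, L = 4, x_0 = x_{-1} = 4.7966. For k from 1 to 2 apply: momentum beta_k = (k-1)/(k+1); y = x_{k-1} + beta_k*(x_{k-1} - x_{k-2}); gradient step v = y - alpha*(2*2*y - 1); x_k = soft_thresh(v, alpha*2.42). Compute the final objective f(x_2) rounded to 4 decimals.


FISTA on f(x) = 2*x^2 - 1*x + 2.42*|x|
L = 4, alpha = 0.0915
Iteration 1: beta = 0.0, y = 4.7966 + 0.0*(4.7966 - 4.7966) = 4.7966
  grad(y) = 18.1864, v = y - alpha*grad = 3.1325
  prox(v) = soft_thresh(3.1325, 0.2214) = 2.9111
Iteration 2: beta = 0.3333, y = 2.9111 + 0.3333*(2.9111 - 4.7966) = 2.2826
  grad(y) = 8.1305, v = y - alpha*grad = 1.5387
  prox(v) = soft_thresh(1.5387, 0.2214) = 1.3173
f(x_2) = 2*1.3173^2 - 1*1.3173 + 2.42*|1.3173| = 5.3408


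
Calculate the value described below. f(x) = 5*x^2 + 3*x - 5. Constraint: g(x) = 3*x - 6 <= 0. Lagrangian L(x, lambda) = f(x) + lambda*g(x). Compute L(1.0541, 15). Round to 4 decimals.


Step 1: Evaluate f(x).
f(1.0541) = 5*1.0541^2 + 3*1.0541 - 5 = 3.7179
Step 2: Evaluate g(x).
g(1.0541) = 3*1.0541 - 6 = -2.8377
Step 3: Compute Lagrangian.
L = 3.7179 + 15*-2.8377 = -38.8476


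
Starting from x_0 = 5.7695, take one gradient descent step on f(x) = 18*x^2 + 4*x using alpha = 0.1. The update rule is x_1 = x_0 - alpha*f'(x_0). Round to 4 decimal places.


We compute the gradient at x_0 and apply the update.
f'(x) = 36*x + 4
f'(5.7695) = 36*5.7695 + 4 = 211.702
x_1 = 5.7695 - 0.1*211.702 = -15.4007


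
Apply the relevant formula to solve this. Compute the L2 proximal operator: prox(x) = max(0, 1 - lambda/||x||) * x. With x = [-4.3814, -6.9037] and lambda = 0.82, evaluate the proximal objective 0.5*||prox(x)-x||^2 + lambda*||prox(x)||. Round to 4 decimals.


Step 1: Compute ||x||.
||x|| = 8.1767
Step 2: Compute scaling factor.
scale = max(0, 1 - 0.82/8.1767) = 0.8997
Step 3: prox(x) = [-3.942, -6.2114]
||prox(x)|| = 7.3567
Step 4: Proximal objective.
0.5*||prox-x||^2 = 0.3362
lambda*||prox|| = 6.0325
Total = 6.3687


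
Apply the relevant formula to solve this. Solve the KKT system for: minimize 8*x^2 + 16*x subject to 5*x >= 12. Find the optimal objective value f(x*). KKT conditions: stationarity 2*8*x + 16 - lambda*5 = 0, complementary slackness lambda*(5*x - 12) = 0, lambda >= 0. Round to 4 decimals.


Step 1: Try lambda = 0 (constraint inactive).
x_unc = -16/(2*8) = -1.0
Check: 5*-1.0 = -5.0 < 12 -- violated!
Step 2: Constraint must be active: 5*x = 12
x* = 12/5 = 2.4
lambda = (2*8*2.4 + 16)/5 = 10.88
Step 3: Compute optimal value.
f(x*) = 8*2.4^2 + 16*2.4 = 84.48


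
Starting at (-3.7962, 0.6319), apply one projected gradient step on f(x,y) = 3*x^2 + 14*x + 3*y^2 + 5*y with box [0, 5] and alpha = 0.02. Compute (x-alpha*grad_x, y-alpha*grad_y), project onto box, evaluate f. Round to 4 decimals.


Step 1: Compute gradient at (-3.7962, 0.6319).
grad_x = 2*3*-3.7962 + 14 = -8.7772
grad_y = 2*3*0.6319 + 5 = 8.7914
Step 2: Gradient step.
x_raw = -3.7962 - 0.02*-8.7772 = -3.6207
y_raw = 0.6319 - 0.02*8.7914 = 0.4561
Step 3: Project onto [0, 5].
x_proj = clip(-3.6207) = 0.0
y_proj = clip(0.4561) = 0.4561
Step 4: Evaluate f.
f(0.0, 0.4561) = 2.9044


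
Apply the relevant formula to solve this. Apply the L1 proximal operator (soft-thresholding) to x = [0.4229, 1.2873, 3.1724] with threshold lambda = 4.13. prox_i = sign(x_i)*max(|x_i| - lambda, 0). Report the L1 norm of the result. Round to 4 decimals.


Soft-thresholding with lambda = 4.13:
prox(0.4229) = sign(0.4229)*max(|0.4229| - 4.13, 0) = 0.0
prox(1.2873) = sign(1.2873)*max(|1.2873| - 4.13, 0) = 0.0
prox(3.1724) = sign(3.1724)*max(|3.1724| - 4.13, 0) = 0.0
prox(x) = [0.0, 0.0, 0.0]
||prox(x)||_1 = 0.0 + 0.0 + 0.0 = 0.0


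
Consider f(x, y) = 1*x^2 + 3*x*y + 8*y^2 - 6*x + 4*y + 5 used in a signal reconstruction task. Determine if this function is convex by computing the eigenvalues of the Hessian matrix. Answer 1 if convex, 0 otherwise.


The Hessian of f(x,y) = 1*x^2 + 3*x*y + 8*y^2 - 6*x + 4*y + 5 is:
H = [[2, 3], [3, 16]]
Trace = 2 + 16 = 18
Determinant = 2*16 - (3)^2 = 23
Discriminant = (18)^2 - 4*23 = 232.0
Eigenvalues: lambda_1 = 1.3842, lambda_2 = 16.6158
The function is convex.

1


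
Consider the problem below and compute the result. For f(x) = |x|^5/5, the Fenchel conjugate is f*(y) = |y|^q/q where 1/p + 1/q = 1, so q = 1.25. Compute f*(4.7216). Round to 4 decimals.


The conjugate exponent q satisfies 1/p + 1/q = 1.
p = 5, so q = 5/(5 - 1) = 1.25
|y|^q = 4.7216^1.25 = 6.96
f*(4.7216) = 6.96 / 1.25 = 5.568


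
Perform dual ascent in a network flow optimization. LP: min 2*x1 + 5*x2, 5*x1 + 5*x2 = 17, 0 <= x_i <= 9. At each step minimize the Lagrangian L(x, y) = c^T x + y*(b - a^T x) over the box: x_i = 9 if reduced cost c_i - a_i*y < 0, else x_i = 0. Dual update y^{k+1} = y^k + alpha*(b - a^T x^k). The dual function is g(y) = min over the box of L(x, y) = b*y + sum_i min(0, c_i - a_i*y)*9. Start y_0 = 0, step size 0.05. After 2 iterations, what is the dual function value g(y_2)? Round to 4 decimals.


Dual ascent for LP: min 2*x1 + 5*x2, 5*x1 + 5*x2 = 17, 0 <= x_i <= 9
Step 1: y^k = 0.0, reduced costs: (2.0, 5.0)
  x^k = (0.0, 0.0), subgradient = b - a^T x = 17.0
  y^{k+1} = 0.0 + 0.05*17.0 = 0.85
Step 2: y^k = 0.85, reduced costs: (-2.25, 0.75)
  x^k = (9.0, 0.0), subgradient = b - a^T x = -28.0
  y^{k+1} = 0.85 + 0.05*-28.0 = -0.55
Dual objective at y_2 = -0.55: reduced costs (4.75, 7.75), box minimizer x = (0.0, 0.0)
g(y_2) = b*y + (c1 - a1*y)*x1 + (c2 - a2*y)*x2 = 17*(-0.55) + 4.75*0.0 + 7.75*0.0 = -9.35 + 0.0 + 0.0 = -9.35


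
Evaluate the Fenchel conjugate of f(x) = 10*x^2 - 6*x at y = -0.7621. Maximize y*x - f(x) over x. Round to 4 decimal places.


f*(y) = sup_x {y*x - a*x^2 - b*x} = sup_x {(y-b)*x - a*x^2}
FOC: (y - b) - 2a*x = 0 => x* = (y - b)/(2a)
x* = (-0.7621 + 6)/(2*10) = 0.2619
f*(-0.7621) = (y-b)^2/(4a) = (-0.7621 + 6)^2/(4*10)
= 27.4356/40 = 0.6859


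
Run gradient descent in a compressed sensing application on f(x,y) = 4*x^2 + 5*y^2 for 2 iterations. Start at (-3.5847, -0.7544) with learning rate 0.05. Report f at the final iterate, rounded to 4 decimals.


Gradient descent on f(x,y) = 4*x^2 + 5*y^2.
Starting point: (-3.5847, -0.7544), alpha = 0.05
Step 1: grad_x = 2*4*-3.5847 = -28.6776, grad_y = 2*5*-0.7544 = -7.544
  x_1 = -3.5847 - 0.05*-28.6776 = -2.1508
  y_1 = -0.7544 - 0.05*-7.544 = -0.3772
Step 2: grad_x = 2*4*-2.1508 = -17.2066, grad_y = 2*5*-0.3772 = -3.772
  x_2 = -2.1508 - 0.05*-17.2066 = -1.2905
  y_2 = -0.3772 - 0.05*-3.772 = -0.1886
f(-1.2905, -0.1886) = 4*(-1.2905)^2 + 5*(-0.1886)^2 = 6.8393
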